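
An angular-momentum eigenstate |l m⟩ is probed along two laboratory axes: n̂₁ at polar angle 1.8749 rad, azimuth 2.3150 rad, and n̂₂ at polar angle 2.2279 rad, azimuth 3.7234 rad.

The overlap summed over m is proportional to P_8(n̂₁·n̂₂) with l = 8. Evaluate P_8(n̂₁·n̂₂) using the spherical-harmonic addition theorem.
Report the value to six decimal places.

-0.245601

Expand P_8 via completeness: Σ_{m} conj(Y_{8,m}) at Ω₁ times Y_{8,m} at Ω₂ —
  m=-8: (0.334930, -0.114556) × (-0.004609, 0.079471) = (0.007560, 0.027145)  (running Σ = (0.007560, 0.027145))
  m=-7: (0.390600, 0.211885) × (-0.146650, 0.197075) = (-0.099039, 0.045904)  (running Σ = (-0.091479, 0.073049))
  m=-6: (0.023966, 0.094978) × (-0.400536, 0.145867) = (-0.023453, -0.034546)  (running Σ = (-0.114932, 0.038503))
  m=-5: (0.174467, -0.266628) × (-0.390507, -0.092488) = (-0.092791, 0.087984)  (running Σ = (-0.207722, 0.126487))
  m=-4: (0.223639, -0.037188) × (-0.031738, -0.033632) = (-0.008348, -0.006341)  (running Σ = (-0.216071, 0.120146))
  m=-3: (-0.176039, -0.137137) × (0.058508, 0.331633) = (0.035180, -0.066404)  (running Σ = (-0.180891, 0.053742))
  m=-2: (-0.022046, -0.266974) × (-0.093447, 0.216671) = (0.059906, 0.020171)  (running Σ = (-0.120986, 0.073913))
  m=-1: (-0.119550, 0.129829) × (0.200479, -0.131866) = (-0.006847, 0.041793)  (running Σ = (-0.127833, 0.115706))
  m=0: (-0.277191, -0.000000) × (0.276297, 0.000000) = (-0.076587, -0.000000)  (running Σ = (-0.204420, 0.115706))
  m=1: (0.119550, 0.129829) × (-0.200479, -0.131866) = (-0.006847, -0.041793)  (running Σ = (-0.211267, 0.073913))
  m=2: (-0.022046, 0.266974) × (-0.093447, -0.216671) = (0.059906, -0.020171)  (running Σ = (-0.151362, 0.053742))
  m=3: (0.176039, -0.137137) × (-0.058508, 0.331633) = (0.035180, 0.066404)  (running Σ = (-0.116182, 0.120146))
  m=4: (0.223639, 0.037188) × (-0.031738, 0.033632) = (-0.008348, 0.006341)  (running Σ = (-0.124530, 0.126487))
  m=5: (-0.174467, -0.266628) × (0.390507, -0.092488) = (-0.092791, -0.087984)  (running Σ = (-0.217321, 0.038503))
  m=6: (0.023966, -0.094978) × (-0.400536, -0.145867) = (-0.023453, 0.034546)  (running Σ = (-0.240774, 0.073049))
  m=7: (-0.390600, 0.211885) × (0.146650, 0.197075) = (-0.099039, -0.045904)  (running Σ = (-0.339813, 0.027145))
  m=8: (0.334930, 0.114556) × (-0.004609, -0.079471) = (0.007560, -0.027145)  (running Σ = (-0.332253, 0.000000))
Accumulated sum (-0.332253, 0.000000); after 4π/(2l+1) scaling, (-0.245601, 0.000000) ⇒ P_8 = -0.245601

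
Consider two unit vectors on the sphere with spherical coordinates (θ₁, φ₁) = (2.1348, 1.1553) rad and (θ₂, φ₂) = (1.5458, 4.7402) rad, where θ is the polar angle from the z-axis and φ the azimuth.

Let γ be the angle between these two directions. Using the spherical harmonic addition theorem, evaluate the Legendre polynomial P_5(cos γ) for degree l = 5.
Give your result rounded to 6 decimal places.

0.417633

Summing Y*_{l m}(θ₁,φ₁)·Y_{l m}(θ₂,φ₂) over m ∈ [−5, 5]; prefactor 4π/(2·5+1) = 1.142397:
  [-5]  conj(Y_{5,-5})(Ω₁) = (0.174955, -0.097103) ; Y_{5,-5}(Ω₂) = (0.064232, 0.458935) ; Δ = (0.055802, 0.074056)
  [-4]  conj(Y_{5,-4})(Ω₁) = (0.036447, 0.398583) ; Y_{5,-4}(Ω₂) = (0.036411, -0.004067) ; Δ = (0.002948, 0.014365)
  [-3]  conj(Y_{5,-3})(Ω₁) = (-0.311132, -0.104595) ; Y_{5,-3}(Ω₂) = (0.028641, 0.342481) ; Δ = (0.026911, -0.109552)
  [-2]  conj(Y_{5,-2})(Ω₁) = (-0.062246, 0.068197) ; Y_{5,-2}(Ω₂) = (0.042188, -0.002349) ; Δ = (-0.002466, 0.003023)
  [-1]  conj(Y_{5,-1})(Ω₁) = (-0.140486, -0.318430) ; Y_{5,-1}(Ω₂) = (0.008826, 0.317261) ; Δ = (0.099786, -0.047381)
  [+0]  conj(Y_{5,0})(Ω₁) = (-0.008814, -0.000000) ; Y_{5,0}(Ω₂) = (0.043718, 0.000000) ; Δ = (-0.000385, -0.000000)
  [+1]  conj(Y_{5,1})(Ω₁) = (0.140486, -0.318430) ; Y_{5,1}(Ω₂) = (-0.008826, 0.317261) ; Δ = (0.099786, 0.047381)
  [+2]  conj(Y_{5,2})(Ω₁) = (-0.062246, -0.068197) ; Y_{5,2}(Ω₂) = (0.042188, 0.002349) ; Δ = (-0.002466, -0.003023)
  [+3]  conj(Y_{5,3})(Ω₁) = (0.311132, -0.104595) ; Y_{5,3}(Ω₂) = (-0.028641, 0.342481) ; Δ = (0.026911, 0.109552)
  [+4]  conj(Y_{5,4})(Ω₁) = (0.036447, -0.398583) ; Y_{5,4}(Ω₂) = (0.036411, 0.004067) ; Δ = (0.002948, -0.014365)
  [+5]  conj(Y_{5,5})(Ω₁) = (-0.174955, -0.097103) ; Y_{5,5}(Ω₂) = (-0.064232, 0.458935) ; Δ = (0.055802, -0.074056)
Total Σ_m = (0.365576, 0.000000). Multiply by 1.142397: (0.417633, 0.000000). P_5(cos γ) = 0.417633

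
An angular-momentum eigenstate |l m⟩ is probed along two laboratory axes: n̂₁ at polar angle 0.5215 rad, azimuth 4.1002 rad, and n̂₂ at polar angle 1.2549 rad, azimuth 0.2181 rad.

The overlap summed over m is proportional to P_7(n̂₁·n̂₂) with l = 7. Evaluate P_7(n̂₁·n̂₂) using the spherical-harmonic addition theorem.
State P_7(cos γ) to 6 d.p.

0.165339

Summing Y*_{l m}(θ₁,φ₁)·Y_{l m}(θ₂,φ₂) over m ∈ [−7, 7]; prefactor 4π/(2·7+1) = 0.837758:
  m=-7: Y*=-0.00347 - 0.00158j  Y=0.01545 - 0.35019j  product -0.00061 + 0.00119j
  m=-6: Y*=0.02138 - 0.01257j  Y=0.11111 - 0.41402j  product -0.00283 - 0.01025j
  m=-5: Y*=-0.00796 + 0.09847j  Y=0.03350 - 0.06431j  product 0.00607 + 0.00381j
  m=-4: Y*=-0.20427 - 0.16957j  Y=-0.20885 + 0.24876j  product 0.08484 - 0.01540j
  m=-3: Y*=0.45149 - 0.12290j  Y=-0.15363 + 0.11784j  product -0.05488 + 0.07208j
  m=-2: Y*=-0.15007 + 0.41574j  Y=0.22749 - 0.10605j  product 0.00995 + 0.11049j
  m=-1: Y*=0.01811 + 0.02579j  Y=0.22550 - 0.04998j  product 0.00537 + 0.00491j
  m=+0: Y*=-0.44869 + 0.00000j  Y=-0.22630 + 0.00000j  product 0.10154 + 0.00000j
  m=+1: Y*=-0.01811 + 0.02579j  Y=-0.22550 - 0.04998j  product 0.00537 - 0.00491j
  m=+2: Y*=-0.15007 - 0.41574j  Y=0.22749 + 0.10605j  product 0.00995 - 0.11049j
  m=+3: Y*=-0.45149 - 0.12290j  Y=0.15363 + 0.11784j  product -0.05488 - 0.07208j
  m=+4: Y*=-0.20427 + 0.16957j  Y=-0.20885 - 0.24876j  product 0.08484 + 0.01540j
  m=+5: Y*=0.00796 + 0.09847j  Y=-0.03350 - 0.06431j  product 0.00607 - 0.00381j
  m=+6: Y*=0.02138 + 0.01257j  Y=0.11111 + 0.41402j  product -0.00283 + 0.01025j
  m=+7: Y*=0.00347 - 0.00158j  Y=-0.01545 - 0.35019j  product -0.00061 - 0.00119j
Accumulated sum 0.19736 + 0.00000j; after 4π/(2l+1) scaling, 0.16534 + 0.00000j ⇒ P_7 = 0.165339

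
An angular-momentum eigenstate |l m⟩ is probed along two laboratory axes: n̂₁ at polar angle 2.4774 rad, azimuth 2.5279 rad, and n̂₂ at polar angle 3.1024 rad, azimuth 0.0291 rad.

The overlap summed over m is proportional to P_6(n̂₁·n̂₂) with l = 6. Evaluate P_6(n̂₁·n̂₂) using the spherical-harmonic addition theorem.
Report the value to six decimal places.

Expand P_6 via completeness: Σ_{m} conj(Y_{6,m}) at Ω₁ times Y_{6,m} at Ω₂ —
  m=-6: Y*=(-0.022724, 0.013639)  Y=(0.000000, -0.000000)  product (-0.000000, 0.000000)
  m=-5: Y*=(-0.116964, -0.008569)  Y=(-0.000000, 0.000000)  product (0.000000, -0.000000)
  m=-4: Y*=(-0.231840, -0.190111)  Y=(0.000008, -0.000001)  product (-0.000002, -0.000001)
  m=-3: Y*=(-0.122543, -0.442296)  Y=(-0.000311, 0.000027)  product (0.000050, 0.000134)
  m=-2: Y*=(0.105244, -0.294323)  Y=(0.007950, -0.000463)  product (0.000700, -0.002389)
  m=-1: Y*=(-0.149510, 0.105319)  Y=(-0.128095, 0.003729)  product (0.018759, -0.014048)
  m=+0: Y*=(-0.377134, -0.000000)  Y=(1.000768, 0.000000)  product (-0.377424, -0.000000)
  m=+1: Y*=(0.149510, 0.105319)  Y=(0.128095, 0.003729)  product (0.018759, 0.014048)
  m=+2: Y*=(0.105244, 0.294323)  Y=(0.007950, 0.000463)  product (0.000700, 0.002389)
  m=+3: Y*=(0.122543, -0.442296)  Y=(0.000311, 0.000027)  product (0.000050, -0.000134)
  m=+4: Y*=(-0.231840, 0.190111)  Y=(0.000008, 0.000001)  product (-0.000002, 0.000001)
  m=+5: Y*=(0.116964, -0.008569)  Y=(0.000000, 0.000000)  product (0.000000, 0.000000)
  m=+6: Y*=(-0.022724, -0.013639)  Y=(0.000000, 0.000000)  product (-0.000000, -0.000000)
Accumulated sum (-0.338409, 0.000000); after 4π/(2l+1) scaling, (-0.327121, 0.000000) ⇒ P_6 = -0.327121

-0.327121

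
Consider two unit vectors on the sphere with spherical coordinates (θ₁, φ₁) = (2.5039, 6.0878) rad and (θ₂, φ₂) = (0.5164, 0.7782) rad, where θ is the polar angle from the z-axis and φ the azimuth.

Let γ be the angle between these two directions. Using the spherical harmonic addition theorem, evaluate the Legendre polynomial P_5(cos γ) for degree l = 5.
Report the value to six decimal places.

-0.012248

Expand P_5 via completeness: Σ_{m} conj(Y_{5,m}) at Ω₁ times Y_{5,m} at Ω₂ —
  term(m=-5) = (0.000073, 0.000467)   from Y*(Ω₁)=(0.019424, -0.028769), Y(Ω₂)=(-0.009971, 0.009278)
  term(m=-4) = (0.008202, -0.007683)   from Y*(Ω₁)=(-0.105156, 0.104348), Y(Ω₂)=(-0.075826, -0.002184)
  term(m=-3) = (-0.082830, -0.018595)   from Y*(Ω₁)=(0.292513, -0.194229), Y(Ω₂)=(-0.167226, -0.174609)
  term(m=-2) = (0.075739, 0.191640)   from Y*(Ω₁)=(-0.418002, 0.172198), Y(Ω₂)=(0.006562, -0.455763)
  term(m=-1) = (0.029320, -0.043115)   from Y*(Ω₁)=(0.133544, -0.026430), Y(Ω₂)=(0.272770, -0.268871)
  term(m=+0) = (-0.071730, 0.000000)   from Y*(Ω₁)=(0.369665, -0.000000), Y(Ω₂)=(-0.194041, 0.000000)
  term(m=+1) = (0.029320, 0.043115)   from Y*(Ω₁)=(-0.133544, -0.026430), Y(Ω₂)=(-0.272770, -0.268871)
  term(m=+2) = (0.075739, -0.191640)   from Y*(Ω₁)=(-0.418002, -0.172198), Y(Ω₂)=(0.006562, 0.455763)
  term(m=+3) = (-0.082830, 0.018595)   from Y*(Ω₁)=(-0.292513, -0.194229), Y(Ω₂)=(0.167226, -0.174609)
  term(m=+4) = (0.008202, 0.007683)   from Y*(Ω₁)=(-0.105156, -0.104348), Y(Ω₂)=(-0.075826, 0.002184)
  term(m=+5) = (0.000073, -0.000467)   from Y*(Ω₁)=(-0.019424, -0.028769), Y(Ω₂)=(0.009971, 0.009278)
Σ over m = (-0.010722, 0.000000); ×(4π/11) → (-0.012248, 0.000000). Real part: -0.012248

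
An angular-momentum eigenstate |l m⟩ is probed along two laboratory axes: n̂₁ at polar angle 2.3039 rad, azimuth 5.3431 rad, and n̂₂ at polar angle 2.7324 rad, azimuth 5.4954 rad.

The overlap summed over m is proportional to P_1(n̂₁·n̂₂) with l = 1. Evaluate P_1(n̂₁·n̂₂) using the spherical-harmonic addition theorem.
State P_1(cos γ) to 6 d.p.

Addition theorem: P_1(cos γ) = (4π/3) Σ_m Y*_{lm}(Ω₁) Y_{lm}(Ω₂), m = −1…1:
  m=-1: +0.151403-0.207343i × +0.096968+0.097432i = +0.034883-0.005354i  (running Σ = +0.034883-0.005354i)
  m=0: -0.326963-0.000000i × -0.448265+0.000000i = +0.146566+0.000000i  (running Σ = +0.181449-0.005354i)
  m=1: -0.151403-0.207343i × -0.096968+0.097432i = +0.034883+0.005354i  (running Σ = +0.216332+0.000000i)
Σ over m = +0.216332+0.000000i; ×(4π/3) → +0.906168+0.000000i. Real part: 0.906168

0.906168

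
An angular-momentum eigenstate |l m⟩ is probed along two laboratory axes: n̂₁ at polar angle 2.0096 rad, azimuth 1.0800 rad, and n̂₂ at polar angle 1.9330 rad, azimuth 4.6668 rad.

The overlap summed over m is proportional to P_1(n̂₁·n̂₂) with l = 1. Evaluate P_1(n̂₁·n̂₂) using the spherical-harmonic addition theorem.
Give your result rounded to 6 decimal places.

Expand P_1 via completeness: Σ_{m} conj(Y_{1,m}) at Ω₁ times Y_{1,m} at Ω₂ —
  term(m=-1) = -0.091197+0.043515i   from Y*(Ω₁)=+0.147414+0.275843i, Y(Ω₂)=-0.014724+0.322742i
  term(m=+0) = +0.035939+0.000000i   from Y*(Ω₁)=-0.207586-0.000000i, Y(Ω₂)=-0.173129+0.000000i
  term(m=+1) = -0.091197-0.043515i   from Y*(Ω₁)=-0.147414+0.275843i, Y(Ω₂)=+0.014724+0.322742i
Total Σ_m = -0.146454+0.000000i. Multiply by 4.188790: -0.613466+0.000000i. P_1(cos γ) = -0.613466

-0.613466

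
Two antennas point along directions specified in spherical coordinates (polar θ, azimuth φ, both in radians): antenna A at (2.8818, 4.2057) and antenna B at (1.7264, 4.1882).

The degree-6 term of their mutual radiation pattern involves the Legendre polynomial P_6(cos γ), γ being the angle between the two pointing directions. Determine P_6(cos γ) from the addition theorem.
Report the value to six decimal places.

Term-by-term m-sum for l=6 (normalisation 4π/13 = 0.966644):
  m=-6: Y*=0.00014 + 0.00001j  Y=0.44910 + 0.00159j  product 0.00006 + 0.00001j
  m=-5: Y*=0.00103 - 0.00148j  Y=0.12140 + 0.21172j  product 0.00044 + 0.00004j
  m=-4: Y*=-0.00634 - 0.01294j  Y=0.12554 - 0.21626j  product -0.00359 - 0.00025j
  m=-3: Y*=-0.07752 - 0.00394j  Y=0.26629 + 0.00047j  product -0.02064 - 0.00108j
  m=-2: Y*=-0.14753 + 0.23667j  Y=-0.09306 - 0.16162j  product 0.05198 + 0.00182j
  m=-1: Y*=0.28629 + 0.51583j  Y=0.13570 - 0.23472j  product 0.15993 + 0.00280j
  m=+0: Y*=0.41280 + 0.00000j  Y=-0.16888 + 0.00000j  product -0.06971 + 0.00000j
  m=+1: Y*=-0.28629 + 0.51583j  Y=-0.13570 - 0.23472j  product 0.15993 - 0.00280j
  m=+2: Y*=-0.14753 - 0.23667j  Y=-0.09306 + 0.16162j  product 0.05198 - 0.00182j
  m=+3: Y*=0.07752 - 0.00394j  Y=-0.26629 + 0.00047j  product -0.02064 + 0.00108j
  m=+4: Y*=-0.00634 + 0.01294j  Y=0.12554 + 0.21626j  product -0.00359 + 0.00025j
  m=+5: Y*=-0.00103 - 0.00148j  Y=-0.12140 + 0.21172j  product 0.00044 - 0.00004j
  m=+6: Y*=0.00014 - 0.00001j  Y=0.44910 - 0.00159j  product 0.00006 - 0.00001j
Σ over m = 0.30663 + 0.00000j; ×(4π/13) → 0.29641 + 0.00000j. Real part: 0.296406

0.296406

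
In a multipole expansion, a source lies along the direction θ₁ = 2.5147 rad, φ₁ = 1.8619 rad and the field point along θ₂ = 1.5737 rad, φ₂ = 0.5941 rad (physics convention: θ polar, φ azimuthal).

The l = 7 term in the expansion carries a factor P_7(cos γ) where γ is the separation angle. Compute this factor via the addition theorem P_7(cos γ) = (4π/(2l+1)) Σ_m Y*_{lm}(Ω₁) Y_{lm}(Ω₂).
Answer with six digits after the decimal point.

Addition theorem: P_7(cos γ) = (4π/15) Σ_m Y*_{lm}(Ω₁) Y_{lm}(Ω₂), m = −7…7:
  [-7]  conj(Y_{7,-7})(Ω₁) = (0.010676, 0.005382) ; Y_{7,-7}(Ω₂) = (-0.262927, 0.425316) ; Δ = (-0.005096, 0.003125)
  [-6]  conj(Y_{7,-6})(Ω₁) = (-0.010802, 0.060802) ; Y_{7,-6}(Ω₂) = (0.004954, -0.002230) ; Δ = (0.000082, 0.000325)
  [-5]  conj(Y_{7,-5})(Ω₁) = (-0.190587, 0.022068) ; Y_{7,-5}(Ω₂) = (0.361524, 0.062465) ; Δ = (-0.070280, -0.003927)
  [-4]  conj(Y_{7,-4})(Ω₁) = (-0.153752, -0.357284) ; Y_{7,-4}(Ω₂) = (-0.004610, -0.004428) ; Δ = (-0.000873, 0.002328)
  [-3]  conj(Y_{7,-3})(Ω₁) = (0.363352, -0.304489) ; Y_{7,-3}(Ω₂) = (-0.069662, -0.324439) ; Δ = (-0.124100, -0.096675)
  [-2]  conj(Y_{7,-2})(Ω₁) = (0.159069, 0.104720) ; Y_{7,-2}(Ω₂) = (-0.002544, 0.006321) ; Δ = (-0.001067, 0.000739)
  [-1]  conj(Y_{7,-1})(Ω₁) = (0.089851, -0.299888) ; Y_{7,-1}(Ω₂) = (-0.264586, 0.178730) ; Δ = (0.029826, 0.095405)
  [+0]  conj(Y_{7,0})(Ω₁) = (0.302519, -0.000000) ; Y_{7,0}(Ω₂) = (0.006939, 0.000000) ; Δ = (0.002099, 0.000000)
  [+1]  conj(Y_{7,1})(Ω₁) = (-0.089851, -0.299888) ; Y_{7,1}(Ω₂) = (0.264586, 0.178730) ; Δ = (0.029826, -0.095405)
  [+2]  conj(Y_{7,2})(Ω₁) = (0.159069, -0.104720) ; Y_{7,2}(Ω₂) = (-0.002544, -0.006321) ; Δ = (-0.001067, -0.000739)
  [+3]  conj(Y_{7,3})(Ω₁) = (-0.363352, -0.304489) ; Y_{7,3}(Ω₂) = (0.069662, -0.324439) ; Δ = (-0.124100, 0.096675)
  [+4]  conj(Y_{7,4})(Ω₁) = (-0.153752, 0.357284) ; Y_{7,4}(Ω₂) = (-0.004610, 0.004428) ; Δ = (-0.000873, -0.002328)
  [+5]  conj(Y_{7,5})(Ω₁) = (0.190587, 0.022068) ; Y_{7,5}(Ω₂) = (-0.361524, 0.062465) ; Δ = (-0.070280, 0.003927)
  [+6]  conj(Y_{7,6})(Ω₁) = (-0.010802, -0.060802) ; Y_{7,6}(Ω₂) = (0.004954, 0.002230) ; Δ = (0.000082, -0.000325)
  [+7]  conj(Y_{7,7})(Ω₁) = (-0.010676, 0.005382) ; Y_{7,7}(Ω₂) = (0.262927, 0.425316) ; Δ = (-0.005096, -0.003125)
Total Σ_m = (-0.340917, 0.000000). Multiply by 0.837758: (-0.285606, 0.000000). P_7(cos γ) = -0.285606

-0.285606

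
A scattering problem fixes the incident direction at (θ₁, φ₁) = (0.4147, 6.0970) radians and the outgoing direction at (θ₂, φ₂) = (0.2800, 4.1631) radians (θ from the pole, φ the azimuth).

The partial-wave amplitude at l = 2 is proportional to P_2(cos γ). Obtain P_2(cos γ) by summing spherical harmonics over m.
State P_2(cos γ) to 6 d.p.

Expand P_2 via completeness: Σ_{m} conj(Y_{2,m}) at Ω₁ times Y_{2,m} at Ω₂ —
  [-2]  conj(Y_{2,-2})(Ω₁) = +0.058411-0.022815i ; Y_{2,-2}(Ω₂) = -0.013419-0.026272i ; Δ = -0.001383-0.001228i
  [-1]  conj(Y_{2,-1})(Ω₁) = +0.279964-0.052736i ; Y_{2,-1}(Ω₂) = -0.107122+0.175000i ; Δ = -0.020762+0.054643i
  [+0]  conj(Y_{2,0})(Ω₁) = +0.477180-0.000000i ; Y_{2,0}(Ω₂) = +0.558521+0.000000i ; Δ = +0.266515+0.000000i
  [+1]  conj(Y_{2,1})(Ω₁) = -0.279964-0.052736i ; Y_{2,1}(Ω₂) = +0.107122+0.175000i ; Δ = -0.020762-0.054643i
  [+2]  conj(Y_{2,2})(Ω₁) = +0.058411+0.022815i ; Y_{2,2}(Ω₂) = -0.013419+0.026272i ; Δ = -0.001383+0.001228i
Total Σ_m = +0.222226-0.000000i. Multiply by 2.513274: +0.558515-0.000000i. P_2(cos γ) = 0.558515

0.558515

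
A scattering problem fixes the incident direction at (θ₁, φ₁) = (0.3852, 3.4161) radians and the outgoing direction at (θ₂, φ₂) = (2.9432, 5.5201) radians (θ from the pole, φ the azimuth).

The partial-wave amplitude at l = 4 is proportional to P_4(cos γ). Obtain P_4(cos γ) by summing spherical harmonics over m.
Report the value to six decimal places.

0.524344

Expand P_4 via completeness: Σ_{m} conj(Y_{4,m}) at Ω₁ times Y_{4,m} at Ω₂ —
  [-4]  conj(Y_{4,-4})(Ω₁) = 0.00402 + 0.00785j ; Y_{4,-4}(Ω₂) = -0.00067 + 0.00006j ; Δ = -0.00000 - 0.00000j
  [-3]  conj(Y_{4,-3})(Ω₁) = -0.04182 - 0.04514j ; Y_{4,-3}(Ω₂) = 0.00618 - 0.00707j ; Δ = -0.00058 + 0.00002j
  [-2]  conj(Y_{4,-2})(Ω₁) = 0.20191 + 0.12352j ; Y_{4,-2}(Ω₂) = 0.00332 + 0.07436j ; Δ = -0.00851 + 0.01542j
  [-1]  conj(Y_{4,-1})(Ω₁) = -0.47756 - 0.13449j ; Y_{4,-1}(Ω₂) = -0.24630 - 0.23554j ; Δ = 0.08594 + 0.14561j
  [+0]  conj(Y_{4,0})(Ω₁) = 0.32268 + 0.00000j ; Y_{4,0}(Ω₂) = 0.68750 + 0.00000j ; Δ = 0.22184 + 0.00000j
  [+1]  conj(Y_{4,1})(Ω₁) = 0.47756 - 0.13449j ; Y_{4,1}(Ω₂) = 0.24630 - 0.23554j ; Δ = 0.08594 - 0.14561j
  [+2]  conj(Y_{4,2})(Ω₁) = 0.20191 - 0.12352j ; Y_{4,2}(Ω₂) = 0.00332 - 0.07436j ; Δ = -0.00851 - 0.01542j
  [+3]  conj(Y_{4,3})(Ω₁) = 0.04182 - 0.04514j ; Y_{4,3}(Ω₂) = -0.00618 - 0.00707j ; Δ = -0.00058 - 0.00002j
  [+4]  conj(Y_{4,4})(Ω₁) = 0.00402 - 0.00785j ; Y_{4,4}(Ω₂) = -0.00067 - 0.00006j ; Δ = -0.00000 + 0.00000j
Total Σ_m = 0.37553 - 0.00000j. Multiply by 1.396263: 0.52434 - 0.00000j. P_4(cos γ) = 0.524344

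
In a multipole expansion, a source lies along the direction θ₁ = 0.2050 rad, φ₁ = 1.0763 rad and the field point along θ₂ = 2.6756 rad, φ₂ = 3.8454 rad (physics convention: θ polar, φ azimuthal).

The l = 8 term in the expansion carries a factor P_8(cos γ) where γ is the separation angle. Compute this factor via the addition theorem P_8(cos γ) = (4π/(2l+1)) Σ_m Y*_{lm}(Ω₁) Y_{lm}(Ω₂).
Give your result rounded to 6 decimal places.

-0.006781

Summing Y*_{l m}(θ₁,φ₁)·Y_{l m}(θ₂,φ₂) over m ∈ [−8, 8]; prefactor 4π/(2·8+1) = 0.739198:
  m=-8: Y*=-0.000001+0.000001i  Y=+0.000680+0.000520i  product -0.000000+0.000000i
  m=-7: Y*=+0.000009+0.000028i  Y=+0.001448+0.006653i  product -0.000000+0.000000i
  m=-6: Y*=+0.000353+0.000062i  Y=-0.015978+0.029989i  product -0.000008+0.000010i
  m=-5: Y*=+0.001964-0.002484i  Y=-0.110947+0.043985i  product -0.000109+0.000362i
  m=-4: Y*=-0.008237-0.019098i  Y=-0.282784-0.095713i  product +0.000501+0.006189i
  m=-3: Y*=-0.099980-0.008751i  Y=-0.258345-0.430375i  product +0.022063+0.045290i
  m=-2: Y*=-0.185008+0.281274i  Y=+0.073508-0.446459i  product +0.111978+0.103274i
  m=-1: Y*=+0.321140+0.595610i  Y=-0.043676+0.037073i  product -0.036107-0.014108i
  m=+0: Y*=+0.435128-0.000000i  Y=-0.472990+0.000000i  product -0.205811+0.000000i
  m=+1: Y*=-0.321140+0.595610i  Y=+0.043676+0.037073i  product -0.036107+0.014108i
  m=+2: Y*=-0.185008-0.281274i  Y=+0.073508+0.446459i  product +0.111978-0.103274i
  m=+3: Y*=+0.099980-0.008751i  Y=+0.258345-0.430375i  product +0.022063-0.045290i
  m=+4: Y*=-0.008237+0.019098i  Y=-0.282784+0.095713i  product +0.000501-0.006189i
  m=+5: Y*=-0.001964-0.002484i  Y=+0.110947+0.043985i  product -0.000109-0.000362i
  m=+6: Y*=+0.000353-0.000062i  Y=-0.015978-0.029989i  product -0.000008-0.000010i
  m=+7: Y*=-0.000009+0.000028i  Y=-0.001448+0.006653i  product -0.000000-0.000000i
  m=+8: Y*=-0.000001-0.000001i  Y=+0.000680-0.000520i  product -0.000000-0.000000i
Σ over m = -0.009174-0.000000i; ×(4π/17) → -0.006781-0.000000i. Real part: -0.006781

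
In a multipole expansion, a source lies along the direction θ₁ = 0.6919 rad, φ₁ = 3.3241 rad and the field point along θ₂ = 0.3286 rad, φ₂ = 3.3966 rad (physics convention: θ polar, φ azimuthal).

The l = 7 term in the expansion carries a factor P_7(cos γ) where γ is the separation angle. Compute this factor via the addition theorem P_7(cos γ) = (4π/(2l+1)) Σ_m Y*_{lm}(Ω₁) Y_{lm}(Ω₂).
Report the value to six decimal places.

-0.160866

Summing Y*_{l m}(θ₁,φ₁)·Y_{l m}(θ₂,φ₂) over m ∈ [−7, 7]; prefactor 4π/(2·7+1) = 0.837758:
  m=-7: Y*=(-0.006219, -0.020597)  Y=(0.000039, 0.000178)  product (0.000003, -0.000002)
  m=-6: Y*=(0.044502, 0.086374)  Y=(0.000082, -0.001999)  product (0.000176, -0.000082)
  m=-5: Y*=(-0.159176, -0.205834)  Y=(-0.003985, 0.013080)  product (0.003327, -0.001262)
  m=-4: Y*=(0.328495, 0.293994)  Y=(0.034090, -0.055507)  product (0.027517, -0.008211)
  m=-3: Y*=(-0.346943, -0.211532)  Y=(-0.157288, 0.151006)  product (0.086513, -0.019119)
  m=-2: Y*=(0.002432, 0.000929)  Y=(0.420241, -0.235074)  product (0.001240, -0.000181)
  m=-1: Y*=(0.382829, 0.070655)  Y=(-0.540843, 0.140988)  product (-0.217012, 0.015761)
  m=+0: Y*=(-0.128131, -0.000000)  Y=(-0.034739, 0.000000)  product (0.004451, 0.000000)
  m=+1: Y*=(-0.382829, 0.070655)  Y=(0.540843, 0.140988)  product (-0.217012, -0.015761)
  m=+2: Y*=(0.002432, -0.000929)  Y=(0.420241, 0.235074)  product (0.001240, 0.000181)
  m=+3: Y*=(0.346943, -0.211532)  Y=(0.157288, 0.151006)  product (0.086513, 0.019119)
  m=+4: Y*=(0.328495, -0.293994)  Y=(0.034090, 0.055507)  product (0.027517, 0.008211)
  m=+5: Y*=(0.159176, -0.205834)  Y=(0.003985, 0.013080)  product (0.003327, 0.001262)
  m=+6: Y*=(0.044502, -0.086374)  Y=(0.000082, 0.001999)  product (0.000176, 0.000082)
  m=+7: Y*=(0.006219, -0.020597)  Y=(-0.000039, 0.000178)  product (0.000003, 0.000002)
Σ over m = (-0.192020, -0.000000); ×(4π/15) → (-0.160866, -0.000000). Real part: -0.160866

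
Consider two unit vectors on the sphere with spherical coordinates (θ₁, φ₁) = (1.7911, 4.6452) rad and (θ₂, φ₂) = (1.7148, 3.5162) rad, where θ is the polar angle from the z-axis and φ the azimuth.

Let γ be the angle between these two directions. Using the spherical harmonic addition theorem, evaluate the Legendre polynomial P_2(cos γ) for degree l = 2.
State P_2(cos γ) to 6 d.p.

Expand P_2 via completeness: Σ_{m} conj(Y_{2,m}) at Ω₁ times Y_{2,m} at Ω₂ —
  [-2]  conj(Y_{2,-2})(Ω₁) = -0.36451 + 0.04928j ; Y_{2,-2}(Ω₂) = 0.27701 - 0.25766j ; Δ = -0.08828 + 0.10757j
  [-1]  conj(Y_{2,-1})(Ω₁) = 0.01106 + 0.16437j ; Y_{2,-1}(Ω₂) = 0.10211 - 0.04015j ; Δ = 0.00773 + 0.01634j
  [+0]  conj(Y_{2,0})(Ω₁) = -0.27021 + 0.00000j ; Y_{2,0}(Ω₂) = -0.29591 + 0.00000j ; Δ = 0.07996 + 0.00000j
  [+1]  conj(Y_{2,1})(Ω₁) = -0.01106 + 0.16437j ; Y_{2,1}(Ω₂) = -0.10211 - 0.04015j ; Δ = 0.00773 - 0.01634j
  [+2]  conj(Y_{2,2})(Ω₁) = -0.36451 - 0.04928j ; Y_{2,2}(Ω₂) = 0.27701 + 0.25766j ; Δ = -0.08828 - 0.10757j
Accumulated sum -0.08114 + 0.00000j; after 4π/(2l+1) scaling, -0.20393 + 0.00000j ⇒ P_2 = -0.203934

-0.203934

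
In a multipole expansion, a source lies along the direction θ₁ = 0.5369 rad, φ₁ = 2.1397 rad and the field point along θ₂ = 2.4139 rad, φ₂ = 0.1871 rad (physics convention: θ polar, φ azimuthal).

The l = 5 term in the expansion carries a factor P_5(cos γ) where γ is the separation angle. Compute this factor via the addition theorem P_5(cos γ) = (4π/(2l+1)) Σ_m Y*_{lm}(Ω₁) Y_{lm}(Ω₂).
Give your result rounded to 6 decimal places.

0.419525

Summing Y*_{l m}(θ₁,φ₁)·Y_{l m}(θ₂,φ₂) over m ∈ [−5, 5]; prefactor 4π/(2·5+1) = 1.142397:
  m=-5: -0.004756-0.015535i × +0.035859-0.048638i = -0.000926-0.000326i  (running Σ = -0.000926-0.000326i)
  m=-4: -0.055923+0.065748i × -0.157196+0.145974i = -0.000807-0.018499i  (running Σ = -0.001733-0.018824i)
  m=-3: +0.258917+0.035409i × +0.346300-0.217740i = +0.097373-0.044114i  (running Σ = +0.095640-0.062939i)
  m=-2: -0.194252-0.420237i × -0.350590+0.137678i = +0.125960+0.120587i  (running Σ = +0.221600+0.057648i)
  m=-1: -0.186401+0.291515i × -0.058052+0.010990i = +0.007617-0.018972i  (running Σ = +0.229217+0.038676i)
  m=0: -0.234995-0.000000i × +0.388102+0.000000i = -0.091202-0.000000i  (running Σ = +0.138015+0.038676i)
  m=1: +0.186401+0.291515i × +0.058052+0.010990i = +0.007617+0.018972i  (running Σ = +0.145632+0.057648i)
  m=2: -0.194252+0.420237i × -0.350590-0.137678i = +0.125960-0.120587i  (running Σ = +0.271592-0.062939i)
  m=3: -0.258917+0.035409i × -0.346300-0.217740i = +0.097373+0.044114i  (running Σ = +0.368965-0.018824i)
  m=4: -0.055923-0.065748i × -0.157196-0.145974i = -0.000807+0.018499i  (running Σ = +0.368158-0.000326i)
  m=5: +0.004756-0.015535i × -0.035859-0.048638i = -0.000926+0.000326i  (running Σ = +0.367232+0.000000i)
Accumulated sum +0.367232+0.000000i; after 4π/(2l+1) scaling, +0.419525+0.000000i ⇒ P_5 = 0.419525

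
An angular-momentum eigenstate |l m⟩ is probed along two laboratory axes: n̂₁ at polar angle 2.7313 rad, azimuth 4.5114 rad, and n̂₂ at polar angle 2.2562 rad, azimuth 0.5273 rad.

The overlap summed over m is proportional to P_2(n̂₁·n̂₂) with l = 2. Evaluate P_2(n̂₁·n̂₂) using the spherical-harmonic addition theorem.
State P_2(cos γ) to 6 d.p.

Term-by-term m-sum for l=2 (normalisation 4π/5 = 2.513274):
  m=-2: (-0.056559, 0.024045) × (0.114265, -0.201341) = (-0.001622, 0.014135)  (running Σ = (-0.001622, 0.014135))
  m=-1: (0.056413, 0.276889) × (-0.327153, 0.190500) = (-0.071203, -0.079838)  (running Σ = (-0.072825, -0.065703))
  m=0: (0.480243, -0.000000) × (0.063713, 0.000000) = (0.030598, 0.000000)  (running Σ = (-0.042227, -0.065703))
  m=1: (-0.056413, 0.276889) × (0.327153, 0.190500) = (-0.071203, 0.079838)  (running Σ = (-0.113430, 0.014135))
  m=2: (-0.056559, -0.024045) × (0.114265, 0.201341) = (-0.001622, -0.014135)  (running Σ = (-0.115051, 0.000000))
Total Σ_m = (-0.115051, 0.000000). Multiply by 2.513274: (-0.289155, 0.000000). P_2(cos γ) = -0.289155

-0.289155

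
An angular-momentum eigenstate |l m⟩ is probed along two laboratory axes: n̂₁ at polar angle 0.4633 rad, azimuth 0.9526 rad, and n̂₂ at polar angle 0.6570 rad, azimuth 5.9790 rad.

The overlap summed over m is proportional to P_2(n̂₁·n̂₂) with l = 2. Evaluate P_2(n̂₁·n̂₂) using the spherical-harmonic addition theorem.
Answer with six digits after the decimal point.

0.442468

Expand P_2 via completeness: Σ_{m} conj(Y_{2,m}) at Ω₁ times Y_{2,m} at Ω₂ —
  m=-2: -0.02532 + 0.07287j × 0.11823 + 0.08235j = -0.00899 + 0.00653j  (running Σ = -0.00899 + 0.00653j)
  m=-1: 0.17900 + 0.25170j × 0.35646 + 0.11190j = 0.03564 + 0.10975j  (running Σ = 0.02665 + 0.11628j)
  m=0: 0.44181 + 0.00000j × 0.27785 + 0.00000j = 0.12276 + 0.00000j  (running Σ = 0.14941 + 0.11628j)
  m=1: -0.17900 + 0.25170j × -0.35646 + 0.11190j = 0.03564 - 0.10975j  (running Σ = 0.18505 + 0.00653j)
  m=2: -0.02532 - 0.07287j × 0.11823 - 0.08235j = -0.00899 - 0.00653j  (running Σ = 0.17605 - 0.00000j)
Σ over m = 0.17605 - 0.00000j; ×(4π/5) → 0.44247 - 0.00000j. Real part: 0.442468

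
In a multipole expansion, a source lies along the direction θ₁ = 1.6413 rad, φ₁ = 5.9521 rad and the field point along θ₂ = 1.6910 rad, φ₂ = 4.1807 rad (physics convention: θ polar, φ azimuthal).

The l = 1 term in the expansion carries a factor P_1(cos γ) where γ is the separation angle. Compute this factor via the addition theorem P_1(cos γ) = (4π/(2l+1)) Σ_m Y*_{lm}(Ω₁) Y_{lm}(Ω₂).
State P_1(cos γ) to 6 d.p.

-0.188884

Summing Y*_{l m}(θ₁,φ₁)·Y_{l m}(θ₂,φ₂) over m ∈ [−1, 1]; prefactor 4π/(2·1+1) = 4.188790:
  m=-1: (0.325919, -0.112031) × (-0.173898, 0.295651) = (-0.023555, 0.115840)  (running Σ = (-0.023555, 0.115840))
  m=0: (-0.034420, -0.000000) × (-0.058590, 0.000000) = (0.002017, 0.000000)  (running Σ = (-0.021538, 0.115840))
  m=1: (-0.325919, -0.112031) × (0.173898, 0.295651) = (-0.023555, -0.115840)  (running Σ = (-0.045093, 0.000000))
Accumulated sum (-0.045093, 0.000000); after 4π/(2l+1) scaling, (-0.188884, 0.000000) ⇒ P_1 = -0.188884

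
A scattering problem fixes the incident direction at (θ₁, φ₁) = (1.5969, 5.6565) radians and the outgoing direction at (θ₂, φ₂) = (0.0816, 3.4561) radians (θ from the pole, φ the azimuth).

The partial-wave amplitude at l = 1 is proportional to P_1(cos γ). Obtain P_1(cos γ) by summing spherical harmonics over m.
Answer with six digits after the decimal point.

Expand P_1 via completeness: Σ_{m} conj(Y_{1,m}) at Ω₁ times Y_{1,m} at Ω₂ —
  m=-1: (0.279747, -0.202551) × (-0.026780, 0.008712) = (-0.005727, 0.007861)  (running Σ = (-0.005727, 0.007861))
  m=0: (-0.012753, -0.000000) × (0.486977, 0.000000) = (-0.006210, -0.000000)  (running Σ = (-0.011937, 0.007861))
  m=1: (-0.279747, -0.202551) × (0.026780, 0.008712) = (-0.005727, -0.007861)  (running Σ = (-0.017664, 0.000000))
Accumulated sum (-0.017664, 0.000000); after 4π/(2l+1) scaling, (-0.073992, 0.000000) ⇒ P_1 = -0.073992

-0.073992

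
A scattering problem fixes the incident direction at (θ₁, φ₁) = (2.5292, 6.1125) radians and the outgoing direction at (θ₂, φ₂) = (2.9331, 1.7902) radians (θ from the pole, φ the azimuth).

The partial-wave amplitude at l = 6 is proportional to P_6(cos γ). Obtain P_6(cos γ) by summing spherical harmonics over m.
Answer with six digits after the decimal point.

-0.295510

Expand P_6 via completeness: Σ_{m} conj(Y_{6,m}) at Ω₁ times Y_{6,m} at Ω₂ —
  [-6]  conj(Y_{6,-6})(Ω₁) = +0.009060-0.014888i ; Y_{6,-6}(Ω₂) = -0.000010+0.000037i ; Δ = +0.000000+0.000000i
  [-5]  conj(Y_{6,-5})(Ω₁) = -0.056498+0.064759i ; Y_{6,-5}(Ω₂) = +0.000554+0.000284i ; Δ = -0.000050+0.000020i
  [-4]  conj(Y_{6,-4})(Ω₁) = +0.192374-0.156439i ; Y_{6,-4}(Ω₂) = +0.003987-0.004800i ; Δ = +0.000016-0.001547i
  [-3]  conj(Y_{6,-3})(Ω₁) = -0.385260+0.216540i ; Y_{6,-3}(Ω₂) = -0.026026-0.033659i ; Δ = +0.017315+0.007332i
  [-2]  conj(Y_{6,-2})(Ω₁) = +0.379524-0.134837i ; Y_{6,-2}(Ω₂) = -0.176897+0.083022i ; Δ = -0.055942+0.055361i
  [-1]  conj(Y_{6,-1})(Ω₁) = +0.055829-0.009623i ; Y_{6,-1}(Ω₂) = +0.118355+0.530755i ; Δ = +0.011715+0.028492i
  [+0]  conj(Y_{6,0})(Ω₁) = -0.417946-0.000000i ; Y_{6,0}(Ω₂) = +0.602512+0.000000i ; Δ = -0.251817-0.000000i
  [+1]  conj(Y_{6,1})(Ω₁) = -0.055829-0.009623i ; Y_{6,1}(Ω₂) = -0.118355+0.530755i ; Δ = +0.011715-0.028492i
  [+2]  conj(Y_{6,2})(Ω₁) = +0.379524+0.134837i ; Y_{6,2}(Ω₂) = -0.176897-0.083022i ; Δ = -0.055942-0.055361i
  [+3]  conj(Y_{6,3})(Ω₁) = +0.385260+0.216540i ; Y_{6,3}(Ω₂) = +0.026026-0.033659i ; Δ = +0.017315-0.007332i
  [+4]  conj(Y_{6,4})(Ω₁) = +0.192374+0.156439i ; Y_{6,4}(Ω₂) = +0.003987+0.004800i ; Δ = +0.000016+0.001547i
  [+5]  conj(Y_{6,5})(Ω₁) = +0.056498+0.064759i ; Y_{6,5}(Ω₂) = -0.000554+0.000284i ; Δ = -0.000050-0.000020i
  [+6]  conj(Y_{6,6})(Ω₁) = +0.009060+0.014888i ; Y_{6,6}(Ω₂) = -0.000010-0.000037i ; Δ = +0.000000-0.000000i
Σ over m = -0.305707+0.000000i; ×(4π/13) → -0.295510+0.000000i. Real part: -0.295510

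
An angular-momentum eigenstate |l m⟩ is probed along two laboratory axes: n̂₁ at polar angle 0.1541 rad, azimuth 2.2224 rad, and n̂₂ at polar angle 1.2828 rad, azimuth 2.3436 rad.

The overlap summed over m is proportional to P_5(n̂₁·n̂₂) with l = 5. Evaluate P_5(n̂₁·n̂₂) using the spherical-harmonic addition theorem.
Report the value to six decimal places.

0.231576

Summing Y*_{l m}(θ₁,φ₁)·Y_{l m}(θ₂,φ₂) over m ∈ [−5, 5]; prefactor 4π/(2·5+1) = 1.142397:
  m=-5: Y*=+0.000005-0.000039i  Y=+0.248687+0.282160i  product +0.000012-0.000008i
  m=-4: Y*=-0.000692+0.000411i  Y=-0.351881-0.017742i  product +0.000251-0.000132i
  m=-3: Y*=+0.009033+0.003650i  Y=-0.061256+0.056793i  product -0.000761+0.000289i
  m=-2: Y*=-0.020127-0.073412i  Y=+0.008448-0.335325i  product -0.024787+0.006129i
  m=-1: Y*=-0.219191+0.287374i  Y=-0.001552-0.001591i  product +0.000798-0.000097i
  m=+0: Y*=+0.776089-0.000000i  Y=+0.324298+0.000000i  product +0.251684+0.000000i
  m=+1: Y*=+0.219191+0.287374i  Y=+0.001552-0.001591i  product +0.000798+0.000097i
  m=+2: Y*=-0.020127+0.073412i  Y=+0.008448+0.335325i  product -0.024787-0.006129i
  m=+3: Y*=-0.009033+0.003650i  Y=+0.061256+0.056793i  product -0.000761-0.000289i
  m=+4: Y*=-0.000692-0.000411i  Y=-0.351881+0.017742i  product +0.000251+0.000132i
  m=+5: Y*=-0.000005-0.000039i  Y=-0.248687+0.282160i  product +0.000012+0.000008i
Total Σ_m = +0.202711-0.000000i. Multiply by 1.142397: +0.231576-0.000000i. P_5(cos γ) = 0.231576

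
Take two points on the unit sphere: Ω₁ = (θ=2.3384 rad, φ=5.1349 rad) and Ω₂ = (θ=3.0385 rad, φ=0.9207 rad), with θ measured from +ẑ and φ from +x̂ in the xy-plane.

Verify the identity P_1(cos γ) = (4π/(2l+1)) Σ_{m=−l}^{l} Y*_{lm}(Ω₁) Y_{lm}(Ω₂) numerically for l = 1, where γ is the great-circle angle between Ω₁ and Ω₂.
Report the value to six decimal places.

0.655341

Summing Y*_{l m}(θ₁,φ₁)·Y_{l m}(θ₂,φ₂) over m ∈ [−1, 1]; prefactor 4π/(2·1+1) = 4.188790:
  term(m=-1) = -0.004224-0.007765i   from Y*(Ω₁)=+0.101943-0.226747i, Y(Ω₂)=+0.021520-0.028303i
  term(m=+0) = +0.164899+0.000000i   from Y*(Ω₁)=-0.339292-0.000000i, Y(Ω₂)=-0.486008+0.000000i
  term(m=+1) = -0.004224+0.007765i   from Y*(Ω₁)=-0.101943-0.226747i, Y(Ω₂)=-0.021520-0.028303i
Σ over m = +0.156451+0.000000i; ×(4π/3) → +0.655341+0.000000i. Real part: 0.655341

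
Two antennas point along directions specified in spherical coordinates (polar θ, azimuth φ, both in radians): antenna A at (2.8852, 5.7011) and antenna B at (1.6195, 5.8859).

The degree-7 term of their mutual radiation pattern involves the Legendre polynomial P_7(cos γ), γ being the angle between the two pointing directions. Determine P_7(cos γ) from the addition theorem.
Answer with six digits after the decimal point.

-0.229892

Addition theorem: P_7(cos γ) = (4π/15) Σ_m Y*_{lm}(Ω₁) Y_{lm}(Ω₂), m = −7…7:
  term(m=-7) = (0.000005, -0.000016)   from Y*(Ω₁)=(-0.000020, 0.000027), Y(Ω₂)=(-0.464011, 0.174970)
  term(m=-6) = (0.000019, -0.000039)   from Y*(Ω₁)=(0.000452, -0.000165), Y(Ω₂)=(0.065687, -0.062168)
  term(m=-5) = (-0.000915, 0.001212)   from Y*(Ω₁)=(-0.004182, -0.000984), Y(Ω₂)=(0.142739, -0.323421)
  term(m=-4) = (-0.002099, 0.001914)   from Y*(Ω₁)=(0.018486, 0.019546), Y(Ω₂)=(-0.001937, 0.105561)
  term(m=-3) = (0.031960, -0.019789)   from Y*(Ω₁)=(-0.020926, -0.118040), Y(Ω₂)=(0.115999, 0.291319)
  term(m=-2) = (0.037890, -0.014679)   from Y*(Ω₁)=(-0.143481, 0.333192), Y(Ω₂)=(-0.078474, -0.079927)
  term(m=-1) = (-0.187323, 0.035017)   from Y*(Ω₁)=(0.532827, -0.350682), Y(Ω₂)=(-0.275486, -0.115593)
  term(m=+0) = (-0.033487, -0.000000)   from Y*(Ω₁)=(-0.294044, -0.000000), Y(Ω₂)=(0.113884, 0.000000)
  term(m=+1) = (-0.187323, -0.035017)   from Y*(Ω₁)=(-0.532827, -0.350682), Y(Ω₂)=(0.275486, -0.115593)
  term(m=+2) = (0.037890, 0.014679)   from Y*(Ω₁)=(-0.143481, -0.333192), Y(Ω₂)=(-0.078474, 0.079927)
  term(m=+3) = (0.031960, 0.019789)   from Y*(Ω₁)=(0.020926, -0.118040), Y(Ω₂)=(-0.115999, 0.291319)
  term(m=+4) = (-0.002099, -0.001914)   from Y*(Ω₁)=(0.018486, -0.019546), Y(Ω₂)=(-0.001937, -0.105561)
  term(m=+5) = (-0.000915, -0.001212)   from Y*(Ω₁)=(0.004182, -0.000984), Y(Ω₂)=(-0.142739, -0.323421)
  term(m=+6) = (0.000019, 0.000039)   from Y*(Ω₁)=(0.000452, 0.000165), Y(Ω₂)=(0.065687, 0.062168)
  term(m=+7) = (0.000005, 0.000016)   from Y*(Ω₁)=(0.000020, 0.000027), Y(Ω₂)=(0.464011, 0.174970)
Accumulated sum (-0.274414, 0.000000); after 4π/(2l+1) scaling, (-0.229892, 0.000000) ⇒ P_7 = -0.229892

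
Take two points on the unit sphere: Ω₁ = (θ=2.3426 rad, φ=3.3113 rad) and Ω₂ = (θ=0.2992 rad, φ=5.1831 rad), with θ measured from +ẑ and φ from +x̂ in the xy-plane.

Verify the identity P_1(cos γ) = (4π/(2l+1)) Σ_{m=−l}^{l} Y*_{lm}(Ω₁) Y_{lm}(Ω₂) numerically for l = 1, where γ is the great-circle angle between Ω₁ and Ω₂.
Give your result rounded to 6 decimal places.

-0.729072

Summing Y*_{l m}(θ₁,φ₁)·Y_{l m}(θ₂,φ₂) over m ∈ [−1, 1]; prefactor 4π/(2·1+1) = 4.188790:
  m=-1: -0.24404 - 0.04182j × 0.04618 + 0.09076j = -0.00748 - 0.02408j  (running Σ = -0.00748 - 0.02408j)
  m=0: -0.34077 + 0.00000j × 0.46690 + 0.00000j = -0.15910 + 0.00000j  (running Σ = -0.16658 - 0.02408j)
  m=1: 0.24404 - 0.04182j × -0.04618 + 0.09076j = -0.00748 + 0.02408j  (running Σ = -0.17405 + 0.00000j)
Accumulated sum -0.17405 + 0.00000j; after 4π/(2l+1) scaling, -0.72907 + 0.00000j ⇒ P_1 = -0.729072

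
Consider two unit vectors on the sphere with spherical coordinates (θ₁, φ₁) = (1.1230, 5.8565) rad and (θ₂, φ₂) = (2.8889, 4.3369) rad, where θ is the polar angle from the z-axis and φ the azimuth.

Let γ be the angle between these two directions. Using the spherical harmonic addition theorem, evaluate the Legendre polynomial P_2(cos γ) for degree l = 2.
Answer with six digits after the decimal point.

Addition theorem: P_2(cos γ) = (4π/5) Σ_m Y*_{lm}(Ω₁) Y_{lm}(Ω₂), m = −2…2:
  [-2]  conj(Y_{2,-2})(Ω₁) = 0.20635 - 0.23649j ; Y_{2,-2}(Ω₂) = -0.01765 - 0.01648j ; Δ = -0.00754 + 0.00077j
  [-1]  conj(Y_{2,-1})(Ω₁) = 0.27448 - 0.12478j ; Y_{2,-1}(Ω₂) = 0.06858 - 0.17398j ; Δ = -0.00289 - 0.05631j
  [+0]  conj(Y_{2,0})(Ω₁) = -0.13801 + 0.00000j ; Y_{2,0}(Ω₂) = 0.57164 + 0.00000j ; Δ = -0.07889 + 0.00000j
  [+1]  conj(Y_{2,1})(Ω₁) = -0.27448 - 0.12478j ; Y_{2,1}(Ω₂) = -0.06858 - 0.17398j ; Δ = -0.00289 + 0.05631j
  [+2]  conj(Y_{2,2})(Ω₁) = 0.20635 + 0.23649j ; Y_{2,2}(Ω₂) = -0.01765 + 0.01648j ; Δ = -0.00754 - 0.00077j
Σ over m = -0.09974 - 0.00000j; ×(4π/5) → -0.25067 - 0.00000j. Real part: -0.250674

-0.250674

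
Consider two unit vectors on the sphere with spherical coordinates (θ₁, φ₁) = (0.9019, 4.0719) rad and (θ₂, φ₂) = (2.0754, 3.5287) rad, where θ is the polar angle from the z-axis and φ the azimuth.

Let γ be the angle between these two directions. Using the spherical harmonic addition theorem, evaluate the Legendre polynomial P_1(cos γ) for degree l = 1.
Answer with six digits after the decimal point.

Expand P_1 via completeness: Σ_{m} conj(Y_{1,m}) at Ω₁ times Y_{1,m} at Ω₂ —
  term(m=-1) = +0.070173+0.042370i   from Y*(Ω₁)=-0.161972-0.217323i, Y(Ω₂)=-0.280055+0.114172i
  term(m=+0) = -0.071573+0.000000i   from Y*(Ω₁)=+0.302992-0.000000i, Y(Ω₂)=-0.236220+0.000000i
  term(m=+1) = +0.070173-0.042370i   from Y*(Ω₁)=+0.161972-0.217323i, Y(Ω₂)=+0.280055+0.114172i
Σ over m = +0.068774+0.000000i; ×(4π/3) → +0.288078+0.000000i. Real part: 0.288078

0.288078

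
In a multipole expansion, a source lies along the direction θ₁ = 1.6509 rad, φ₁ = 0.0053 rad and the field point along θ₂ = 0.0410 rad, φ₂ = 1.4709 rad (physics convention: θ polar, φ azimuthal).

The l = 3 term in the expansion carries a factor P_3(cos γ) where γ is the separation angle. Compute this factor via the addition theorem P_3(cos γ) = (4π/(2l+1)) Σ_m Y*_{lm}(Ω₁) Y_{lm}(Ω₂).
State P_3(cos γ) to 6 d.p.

0.112408

Term-by-term m-sum for l=3 (normalisation 4π/7 = 1.795196):
  term(m=-3) = -0.000004+0.000011i   from Y*(Ω₁)=+0.413171+0.006570i, Y(Ω₂)=-0.000008+0.000027i
  term(m=-2) = +0.000136+0.000029i   from Y*(Ω₁)=-0.081249-0.000861i, Y(Ω₂)=-0.001681-0.000340i
  term(m=-1) = -0.001731+0.016397i   from Y*(Ω₁)=-0.311826-0.001653i, Y(Ω₂)=+0.005273-0.052612i
  term(m=+0) = +0.065813+0.000000i   from Y*(Ω₁)=+0.088627-0.000000i, Y(Ω₂)=+0.742593+0.000000i
  term(m=+1) = -0.001731-0.016397i   from Y*(Ω₁)=+0.311826-0.001653i, Y(Ω₂)=-0.005273-0.052612i
  term(m=+2) = +0.000136-0.000029i   from Y*(Ω₁)=-0.081249+0.000861i, Y(Ω₂)=-0.001681+0.000340i
  term(m=+3) = -0.000004-0.000011i   from Y*(Ω₁)=-0.413171+0.006570i, Y(Ω₂)=+0.000008+0.000027i
Total Σ_m = +0.062616+0.000000i. Multiply by 1.795196: +0.112408+0.000000i. P_3(cos γ) = 0.112408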